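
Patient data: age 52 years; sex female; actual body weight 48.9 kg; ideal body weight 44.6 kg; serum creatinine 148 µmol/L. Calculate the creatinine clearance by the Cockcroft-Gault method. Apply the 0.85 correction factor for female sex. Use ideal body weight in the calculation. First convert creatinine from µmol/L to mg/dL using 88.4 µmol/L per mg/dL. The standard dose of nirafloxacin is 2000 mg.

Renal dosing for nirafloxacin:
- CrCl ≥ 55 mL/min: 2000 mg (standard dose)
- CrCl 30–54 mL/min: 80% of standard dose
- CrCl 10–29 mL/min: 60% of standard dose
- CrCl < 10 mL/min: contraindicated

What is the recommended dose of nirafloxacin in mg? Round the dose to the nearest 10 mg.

SCr = 148 / 88.4 = 1.674 mg/dL
CrCl = (140 − 52) × 44.6 / (72 × 1.674) × 0.85 = 3924.8 / 120.53 × 0.85 ≈ 27.7 mL/min
CrCl ≈ 28 mL/min → bracket 10–29 mL/min.
60% of 2000 mg = 1200 mg

1200 mg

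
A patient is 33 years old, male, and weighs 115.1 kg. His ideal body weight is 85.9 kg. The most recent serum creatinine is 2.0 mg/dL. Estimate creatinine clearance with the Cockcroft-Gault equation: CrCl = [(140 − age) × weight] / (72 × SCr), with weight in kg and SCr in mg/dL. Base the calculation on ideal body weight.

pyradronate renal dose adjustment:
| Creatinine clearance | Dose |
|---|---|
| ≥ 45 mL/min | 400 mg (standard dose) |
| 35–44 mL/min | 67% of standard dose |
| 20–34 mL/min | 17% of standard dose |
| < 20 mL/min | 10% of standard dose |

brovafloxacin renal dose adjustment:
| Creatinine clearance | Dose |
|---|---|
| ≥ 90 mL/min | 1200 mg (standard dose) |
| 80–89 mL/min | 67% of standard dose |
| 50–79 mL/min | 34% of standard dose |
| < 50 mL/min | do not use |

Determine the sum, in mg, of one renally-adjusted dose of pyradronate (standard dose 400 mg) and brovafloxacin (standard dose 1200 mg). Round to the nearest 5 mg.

CrCl = (140 − 33) × 85.9 / (72 × 2) = 9191.3 / 144.00 ≈ 63.8 mL/min
CrCl ≈ 64 mL/min.
pyradronate: ≥ 45 mL/min → 100% of 400 mg = 400 mg.
brovafloxacin: 50–79 mL/min → 34% of 1200 mg = 408 mg.
Total = 400 + 408 = 808 mg.

810 mg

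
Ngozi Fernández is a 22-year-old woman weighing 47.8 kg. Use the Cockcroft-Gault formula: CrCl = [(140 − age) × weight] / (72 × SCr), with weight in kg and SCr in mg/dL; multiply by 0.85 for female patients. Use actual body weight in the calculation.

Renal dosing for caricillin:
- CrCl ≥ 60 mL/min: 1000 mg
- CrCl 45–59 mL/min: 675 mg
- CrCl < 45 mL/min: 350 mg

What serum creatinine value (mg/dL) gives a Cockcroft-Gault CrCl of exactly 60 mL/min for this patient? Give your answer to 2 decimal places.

Standard dose requires CrCl ≥ 60 mL/min.
Set (140 − 22) × 47.8 × 0.85 / (72 × SCr) = 60
SCr = (140 − 22) × 47.8 × 0.85 / (72 × 60) = 1.110 mg/dL

1.11 mg/dL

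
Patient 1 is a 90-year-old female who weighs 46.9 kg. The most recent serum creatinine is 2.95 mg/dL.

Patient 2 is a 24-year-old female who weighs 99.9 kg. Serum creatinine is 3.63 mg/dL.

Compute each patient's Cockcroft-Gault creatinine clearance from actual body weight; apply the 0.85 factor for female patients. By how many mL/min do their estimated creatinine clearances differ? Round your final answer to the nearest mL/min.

Patient 1: CrCl = (140 − 90) × 46.9 / (72 × 2.95) × 0.85 = 2345.0 / 212.40 × 0.85 ≈ 9.4 mL/min
Patient 2: CrCl = (140 − 24) × 99.9 / (72 × 3.63) × 0.85 = 11588.4 / 261.36 × 0.85 ≈ 37.7 mL/min
|9.4 − 37.7| = 28.3 mL/min

28 mL/min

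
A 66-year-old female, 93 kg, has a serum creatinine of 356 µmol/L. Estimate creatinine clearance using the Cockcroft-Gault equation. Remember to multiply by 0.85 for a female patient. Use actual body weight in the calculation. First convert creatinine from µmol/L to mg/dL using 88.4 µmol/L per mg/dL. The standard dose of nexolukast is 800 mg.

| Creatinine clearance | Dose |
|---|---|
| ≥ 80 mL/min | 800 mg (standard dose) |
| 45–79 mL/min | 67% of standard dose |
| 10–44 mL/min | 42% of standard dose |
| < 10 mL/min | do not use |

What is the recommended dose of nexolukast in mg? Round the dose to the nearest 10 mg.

340 mg

SCr = 356 / 88.4 = 4.027 mg/dL
CrCl = (140 − 66) × 93 / (72 × 4.027) × 0.85 = 6882.0 / 289.94 × 0.85 ≈ 20.2 mL/min
CrCl ≈ 20 mL/min → bracket 10–44 mL/min.
42% of 800 mg = 336 mg → 340 mg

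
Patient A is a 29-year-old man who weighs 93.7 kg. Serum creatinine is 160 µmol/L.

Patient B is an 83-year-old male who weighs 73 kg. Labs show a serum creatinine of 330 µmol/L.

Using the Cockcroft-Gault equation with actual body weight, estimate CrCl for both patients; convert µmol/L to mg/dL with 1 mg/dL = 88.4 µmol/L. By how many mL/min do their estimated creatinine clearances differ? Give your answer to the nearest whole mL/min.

Patient A: SCr = 160 / 88.4 = 1.81 mg/dL
Patient A: CrCl = (140 − 29) × 93.7 / (72 × 1.81) = 10400.7 / 130.32 ≈ 79.8 mL/min
Patient B: SCr = 330 / 88.4 = 3.733 mg/dL
Patient B: CrCl = (140 − 83) × 73 / (72 × 3.733) = 4161.0 / 268.78 ≈ 15.5 mL/min
|79.8 − 15.5| = 64.3 mL/min

64 mL/min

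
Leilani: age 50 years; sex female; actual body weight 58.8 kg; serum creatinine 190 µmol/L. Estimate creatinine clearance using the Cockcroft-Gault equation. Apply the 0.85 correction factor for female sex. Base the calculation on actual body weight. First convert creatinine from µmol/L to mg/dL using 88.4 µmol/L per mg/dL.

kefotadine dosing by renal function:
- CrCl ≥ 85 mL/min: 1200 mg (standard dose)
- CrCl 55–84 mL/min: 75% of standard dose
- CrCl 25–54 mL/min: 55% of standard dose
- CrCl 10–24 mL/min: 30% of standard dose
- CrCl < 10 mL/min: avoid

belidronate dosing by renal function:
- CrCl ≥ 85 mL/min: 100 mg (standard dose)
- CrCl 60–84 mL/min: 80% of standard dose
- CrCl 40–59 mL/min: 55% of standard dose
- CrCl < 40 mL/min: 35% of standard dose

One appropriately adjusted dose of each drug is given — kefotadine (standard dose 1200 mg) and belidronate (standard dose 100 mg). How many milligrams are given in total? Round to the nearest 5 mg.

695 mg

SCr = 190 / 88.4 = 2.149 mg/dL
CrCl = (140 − 50) × 58.8 / (72 × 2.149) × 0.85 = 5292.0 / 154.73 × 0.85 ≈ 29.1 mL/min
CrCl ≈ 29 mL/min.
kefotadine: 25–54 mL/min → 55% of 1200 mg = 660 mg.
belidronate: < 40 mL/min → 35% of 100 mg = 35 mg.
Total = 660 + 35 = 695 mg.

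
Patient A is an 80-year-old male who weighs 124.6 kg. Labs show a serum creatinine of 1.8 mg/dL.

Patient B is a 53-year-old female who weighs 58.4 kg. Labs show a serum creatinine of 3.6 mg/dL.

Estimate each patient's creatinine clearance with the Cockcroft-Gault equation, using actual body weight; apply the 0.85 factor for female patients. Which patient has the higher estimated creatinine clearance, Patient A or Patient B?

Patient A: CrCl = (140 − 80) × 124.6 / (72 × 1.8) = 7476.0 / 129.60 ≈ 57.7 mL/min
Patient B: CrCl = (140 − 53) × 58.4 / (72 × 3.6) × 0.85 = 5080.8 / 259.20 × 0.85 ≈ 16.7 mL/min
57.7 vs 16.7 mL/min → Patient A is higher.

Patient A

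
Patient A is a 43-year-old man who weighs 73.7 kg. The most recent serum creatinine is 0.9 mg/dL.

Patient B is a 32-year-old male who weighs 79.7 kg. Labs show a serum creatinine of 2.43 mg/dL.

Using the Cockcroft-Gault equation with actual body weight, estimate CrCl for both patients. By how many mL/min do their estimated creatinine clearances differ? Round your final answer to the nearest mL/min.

61 mL/min

Patient A: CrCl = (140 − 43) × 73.7 / (72 × 0.9) = 7148.9 / 64.80 ≈ 110.3 mL/min
Patient B: CrCl = (140 − 32) × 79.7 / (72 × 2.43) = 8607.6 / 174.96 ≈ 49.2 mL/min
|110.3 − 49.2| = 61.1 mL/min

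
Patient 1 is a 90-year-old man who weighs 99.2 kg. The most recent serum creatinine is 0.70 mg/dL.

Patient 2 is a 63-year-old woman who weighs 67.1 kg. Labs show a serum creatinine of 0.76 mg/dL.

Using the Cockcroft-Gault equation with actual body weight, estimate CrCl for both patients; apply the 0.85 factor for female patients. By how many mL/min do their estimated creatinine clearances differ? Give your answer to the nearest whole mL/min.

Patient 1: CrCl = (140 − 90) × 99.2 / (72 × 0.7) = 4960.0 / 50.40 ≈ 98.4 mL/min
Patient 2: CrCl = (140 − 63) × 67.1 / (72 × 0.76) × 0.85 = 5166.7 / 54.72 × 0.85 ≈ 80.3 mL/min
|98.4 − 80.3| = 18.1 mL/min

18 mL/min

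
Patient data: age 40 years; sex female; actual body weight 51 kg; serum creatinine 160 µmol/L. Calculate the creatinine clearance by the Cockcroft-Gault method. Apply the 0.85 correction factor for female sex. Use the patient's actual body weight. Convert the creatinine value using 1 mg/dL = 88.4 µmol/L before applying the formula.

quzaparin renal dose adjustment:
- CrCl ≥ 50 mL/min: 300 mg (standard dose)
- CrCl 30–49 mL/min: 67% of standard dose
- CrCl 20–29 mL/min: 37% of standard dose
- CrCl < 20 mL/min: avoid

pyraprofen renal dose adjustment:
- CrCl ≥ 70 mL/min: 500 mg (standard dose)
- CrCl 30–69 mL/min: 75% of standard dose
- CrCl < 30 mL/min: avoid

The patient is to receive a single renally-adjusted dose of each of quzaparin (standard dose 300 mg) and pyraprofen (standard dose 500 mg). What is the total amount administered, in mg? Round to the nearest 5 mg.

SCr = 160 / 88.4 = 1.81 mg/dL
CrCl = (140 − 40) × 51 / (72 × 1.81) × 0.85 = 5100.0 / 130.32 × 0.85 ≈ 33.3 mL/min
CrCl ≈ 33 mL/min.
quzaparin: 30–49 mL/min → 67% of 300 mg = 201 mg.
pyraprofen: 30–69 mL/min → 75% of 500 mg = 375 mg.
Total = 201 + 375 = 576 mg.

575 mg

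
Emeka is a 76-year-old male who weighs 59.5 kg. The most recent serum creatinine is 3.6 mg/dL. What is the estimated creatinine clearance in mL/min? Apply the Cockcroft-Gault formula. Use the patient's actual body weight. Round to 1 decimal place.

14.7 mL/min

CrCl = (140 − 76) × 59.5 / (72 × 3.6) = 3808.0 / 259.20 ≈ 14.7 mL/min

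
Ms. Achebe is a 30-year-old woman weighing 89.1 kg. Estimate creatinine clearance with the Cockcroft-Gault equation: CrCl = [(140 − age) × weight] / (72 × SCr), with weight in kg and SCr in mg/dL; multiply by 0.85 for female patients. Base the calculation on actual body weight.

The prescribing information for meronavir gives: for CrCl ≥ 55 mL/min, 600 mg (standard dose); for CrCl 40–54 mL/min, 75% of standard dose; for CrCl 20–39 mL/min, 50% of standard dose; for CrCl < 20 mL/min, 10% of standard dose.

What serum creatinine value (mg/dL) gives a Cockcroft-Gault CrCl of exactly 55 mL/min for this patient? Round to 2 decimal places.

Standard dose requires CrCl ≥ 55 mL/min.
Set (140 − 30) × 89.1 × 0.85 / (72 × SCr) = 55
SCr = (140 − 30) × 89.1 × 0.85 / (72 × 55) = 2.104 mg/dL

2.10 mg/dL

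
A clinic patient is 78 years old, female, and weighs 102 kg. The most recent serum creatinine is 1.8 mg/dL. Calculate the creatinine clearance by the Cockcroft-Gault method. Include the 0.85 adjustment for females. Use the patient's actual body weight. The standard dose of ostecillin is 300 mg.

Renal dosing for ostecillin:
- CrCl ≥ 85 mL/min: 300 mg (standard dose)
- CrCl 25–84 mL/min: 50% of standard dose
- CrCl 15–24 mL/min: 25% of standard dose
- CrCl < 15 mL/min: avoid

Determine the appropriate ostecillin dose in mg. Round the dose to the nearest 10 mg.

150 mg

CrCl = (140 − 78) × 102 / (72 × 1.8) × 0.85 = 6324.0 / 129.60 × 0.85 ≈ 41.5 mL/min
CrCl ≈ 41 mL/min → bracket 25–84 mL/min.
50% of 300 mg = 150 mg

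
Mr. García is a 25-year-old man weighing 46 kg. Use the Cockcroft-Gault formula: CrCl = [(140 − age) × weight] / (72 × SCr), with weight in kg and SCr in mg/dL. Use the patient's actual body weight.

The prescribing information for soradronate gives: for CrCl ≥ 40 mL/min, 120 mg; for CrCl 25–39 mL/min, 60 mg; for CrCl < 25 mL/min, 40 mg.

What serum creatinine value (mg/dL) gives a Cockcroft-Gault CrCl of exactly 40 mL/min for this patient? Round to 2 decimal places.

Standard dose requires CrCl ≥ 40 mL/min.
Set (140 − 25) × 46 / (72 × SCr) = 40
SCr = (140 − 25) × 46 / (72 × 40) = 1.837 mg/dL

1.84 mg/dL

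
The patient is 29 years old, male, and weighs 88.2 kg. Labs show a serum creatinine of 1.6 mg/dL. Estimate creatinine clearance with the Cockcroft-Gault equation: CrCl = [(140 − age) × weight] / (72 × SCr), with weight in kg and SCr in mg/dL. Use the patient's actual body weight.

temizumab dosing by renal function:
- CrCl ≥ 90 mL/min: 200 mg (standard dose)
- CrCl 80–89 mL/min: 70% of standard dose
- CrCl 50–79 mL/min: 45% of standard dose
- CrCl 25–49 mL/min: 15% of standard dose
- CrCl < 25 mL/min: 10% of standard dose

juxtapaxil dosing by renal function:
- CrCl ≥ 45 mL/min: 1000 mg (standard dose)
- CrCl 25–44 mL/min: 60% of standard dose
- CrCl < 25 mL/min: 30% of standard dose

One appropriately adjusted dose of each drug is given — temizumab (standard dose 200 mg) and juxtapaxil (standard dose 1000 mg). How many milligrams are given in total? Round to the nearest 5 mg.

CrCl = (140 − 29) × 88.2 / (72 × 1.6) = 9790.2 / 115.20 ≈ 85.0 mL/min
CrCl ≈ 85 mL/min.
temizumab: 80–89 mL/min → 70% of 200 mg = 140 mg.
juxtapaxil: ≥ 45 mL/min → 100% of 1000 mg = 1000 mg.
Total = 140 + 1000 = 1140 mg.

1140 mg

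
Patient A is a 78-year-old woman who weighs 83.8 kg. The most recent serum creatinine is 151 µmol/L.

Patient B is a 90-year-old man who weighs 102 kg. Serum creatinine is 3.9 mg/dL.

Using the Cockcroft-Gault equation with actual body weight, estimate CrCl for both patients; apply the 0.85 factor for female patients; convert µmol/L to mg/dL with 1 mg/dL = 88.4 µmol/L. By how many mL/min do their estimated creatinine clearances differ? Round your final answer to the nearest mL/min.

Patient A: SCr = 151 / 88.4 = 1.708 mg/dL
Patient A: CrCl = (140 − 78) × 83.8 / (72 × 1.708) × 0.85 = 5195.6 / 122.98 × 0.85 ≈ 35.9 mL/min
Patient B: CrCl = (140 − 90) × 102 / (72 × 3.9) = 5100.0 / 280.80 ≈ 18.2 mL/min
|35.9 − 18.2| = 17.7 mL/min

18 mL/min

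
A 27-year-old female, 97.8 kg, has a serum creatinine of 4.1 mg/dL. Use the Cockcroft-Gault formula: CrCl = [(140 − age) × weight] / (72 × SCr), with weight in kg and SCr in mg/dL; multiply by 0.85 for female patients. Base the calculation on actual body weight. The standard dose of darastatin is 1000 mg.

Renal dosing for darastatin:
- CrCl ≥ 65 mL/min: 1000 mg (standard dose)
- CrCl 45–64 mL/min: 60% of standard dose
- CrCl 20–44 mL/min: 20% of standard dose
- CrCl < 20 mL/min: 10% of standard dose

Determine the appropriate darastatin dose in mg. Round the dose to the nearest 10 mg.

CrCl = (140 − 27) × 97.8 / (72 × 4.1) × 0.85 = 11051.4 / 295.20 × 0.85 ≈ 31.8 mL/min
CrCl ≈ 32 mL/min → bracket 20–44 mL/min.
20% of 1000 mg = 200 mg

200 mg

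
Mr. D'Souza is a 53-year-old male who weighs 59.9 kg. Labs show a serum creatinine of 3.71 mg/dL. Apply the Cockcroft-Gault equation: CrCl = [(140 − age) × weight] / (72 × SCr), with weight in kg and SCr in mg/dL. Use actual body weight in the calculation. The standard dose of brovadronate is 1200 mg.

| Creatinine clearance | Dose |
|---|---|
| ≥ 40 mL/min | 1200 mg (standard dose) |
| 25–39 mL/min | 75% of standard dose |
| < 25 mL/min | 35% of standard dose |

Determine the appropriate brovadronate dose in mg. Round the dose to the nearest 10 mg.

420 mg

CrCl = (140 − 53) × 59.9 / (72 × 3.71) = 5211.3 / 267.12 ≈ 19.5 mL/min
CrCl ≈ 20 mL/min → bracket < 25 mL/min.
35% of 1200 mg = 420 mg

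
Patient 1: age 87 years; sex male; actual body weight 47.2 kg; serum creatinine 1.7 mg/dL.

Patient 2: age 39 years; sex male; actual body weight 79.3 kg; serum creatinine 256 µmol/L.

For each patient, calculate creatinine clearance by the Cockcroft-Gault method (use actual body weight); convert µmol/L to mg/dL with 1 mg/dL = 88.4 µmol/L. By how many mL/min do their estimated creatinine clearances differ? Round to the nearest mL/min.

18 mL/min

Patient 1: CrCl = (140 − 87) × 47.2 / (72 × 1.7) = 2501.6 / 122.40 ≈ 20.4 mL/min
Patient 2: SCr = 256 / 88.4 = 2.896 mg/dL
Patient 2: CrCl = (140 − 39) × 79.3 / (72 × 2.896) = 8009.3 / 208.51 ≈ 38.4 mL/min
|20.4 − 38.4| = 18.0 mL/min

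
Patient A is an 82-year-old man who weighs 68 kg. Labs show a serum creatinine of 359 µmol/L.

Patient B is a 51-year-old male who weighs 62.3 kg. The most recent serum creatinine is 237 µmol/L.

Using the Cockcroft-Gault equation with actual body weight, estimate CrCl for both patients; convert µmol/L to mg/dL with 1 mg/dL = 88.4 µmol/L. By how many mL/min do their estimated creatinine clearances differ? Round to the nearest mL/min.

15 mL/min

Patient A: SCr = 359 / 88.4 = 4.061 mg/dL
Patient A: CrCl = (140 − 82) × 68 / (72 × 4.061) = 3944.0 / 292.39 ≈ 13.5 mL/min
Patient B: SCr = 237 / 88.4 = 2.681 mg/dL
Patient B: CrCl = (140 − 51) × 62.3 / (72 × 2.681) = 5544.7 / 193.03 ≈ 28.7 mL/min
|13.5 − 28.7| = 15.2 mL/min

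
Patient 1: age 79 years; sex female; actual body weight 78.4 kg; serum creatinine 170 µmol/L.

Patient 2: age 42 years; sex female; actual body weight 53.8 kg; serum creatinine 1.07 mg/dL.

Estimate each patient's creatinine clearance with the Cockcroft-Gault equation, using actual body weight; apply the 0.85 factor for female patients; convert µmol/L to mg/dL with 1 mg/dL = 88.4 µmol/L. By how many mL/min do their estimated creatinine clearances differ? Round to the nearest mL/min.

29 mL/min

Patient 1: SCr = 170 / 88.4 = 1.923 mg/dL
Patient 1: CrCl = (140 − 79) × 78.4 / (72 × 1.923) × 0.85 = 4782.4 / 138.46 × 0.85 ≈ 29.4 mL/min
Patient 2: CrCl = (140 − 42) × 53.8 / (72 × 1.07) × 0.85 = 5272.4 / 77.04 × 0.85 ≈ 58.2 mL/min
|29.4 − 58.2| = 28.8 mL/min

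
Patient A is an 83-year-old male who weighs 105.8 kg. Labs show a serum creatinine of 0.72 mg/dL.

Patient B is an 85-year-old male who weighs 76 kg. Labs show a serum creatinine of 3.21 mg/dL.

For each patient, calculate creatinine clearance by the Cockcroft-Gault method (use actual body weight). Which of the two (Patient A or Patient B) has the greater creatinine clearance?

Patient A

Patient A: CrCl = (140 − 83) × 105.8 / (72 × 0.72) = 6030.6 / 51.84 ≈ 116.3 mL/min
Patient B: CrCl = (140 − 85) × 76 / (72 × 3.21) = 4180.0 / 231.12 ≈ 18.1 mL/min
116.3 vs 18.1 mL/min → Patient A is higher.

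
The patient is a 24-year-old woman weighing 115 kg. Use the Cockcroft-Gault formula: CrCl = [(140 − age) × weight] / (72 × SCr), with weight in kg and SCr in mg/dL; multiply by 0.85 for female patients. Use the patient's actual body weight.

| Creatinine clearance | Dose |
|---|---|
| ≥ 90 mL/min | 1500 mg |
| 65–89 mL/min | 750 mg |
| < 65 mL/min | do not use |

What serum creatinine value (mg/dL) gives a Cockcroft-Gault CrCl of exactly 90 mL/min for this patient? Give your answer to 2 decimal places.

1.75 mg/dL

Standard dose requires CrCl ≥ 90 mL/min.
Set (140 − 24) × 115 × 0.85 / (72 × SCr) = 90
SCr = (140 − 24) × 115 × 0.85 / (72 × 90) = 1.750 mg/dL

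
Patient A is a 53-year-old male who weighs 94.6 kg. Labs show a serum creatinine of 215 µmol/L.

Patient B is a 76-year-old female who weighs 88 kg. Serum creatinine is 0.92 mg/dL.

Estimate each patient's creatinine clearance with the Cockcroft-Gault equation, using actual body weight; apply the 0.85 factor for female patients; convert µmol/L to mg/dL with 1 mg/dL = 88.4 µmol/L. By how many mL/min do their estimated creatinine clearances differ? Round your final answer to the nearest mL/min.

25 mL/min

Patient A: SCr = 215 / 88.4 = 2.432 mg/dL
Patient A: CrCl = (140 − 53) × 94.6 / (72 × 2.432) = 8230.2 / 175.10 ≈ 47.0 mL/min
Patient B: CrCl = (140 − 76) × 88 / (72 × 0.92) × 0.85 = 5632.0 / 66.24 × 0.85 ≈ 72.3 mL/min
|47.0 − 72.3| = 25.3 mL/min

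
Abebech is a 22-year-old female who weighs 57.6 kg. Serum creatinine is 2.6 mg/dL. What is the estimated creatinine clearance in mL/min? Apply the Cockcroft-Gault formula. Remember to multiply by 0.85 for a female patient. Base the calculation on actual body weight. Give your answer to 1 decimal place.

30.9 mL/min

CrCl = (140 − 22) × 57.6 / (72 × 2.6) × 0.85 = 6796.8 / 187.20 × 0.85 ≈ 30.9 mL/min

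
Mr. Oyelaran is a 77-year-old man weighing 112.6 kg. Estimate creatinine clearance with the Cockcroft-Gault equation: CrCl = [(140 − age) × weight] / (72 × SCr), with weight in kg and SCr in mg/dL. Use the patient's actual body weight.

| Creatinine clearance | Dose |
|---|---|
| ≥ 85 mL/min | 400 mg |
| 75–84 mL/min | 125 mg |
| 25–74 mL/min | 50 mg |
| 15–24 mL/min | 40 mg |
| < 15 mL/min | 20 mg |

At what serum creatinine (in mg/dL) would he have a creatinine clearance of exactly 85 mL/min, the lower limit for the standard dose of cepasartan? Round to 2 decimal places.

1.16 mg/dL

Standard dose requires CrCl ≥ 85 mL/min.
Set (140 − 77) × 112.6 / (72 × SCr) = 85
SCr = (140 − 77) × 112.6 / (72 × 85) = 1.159 mg/dL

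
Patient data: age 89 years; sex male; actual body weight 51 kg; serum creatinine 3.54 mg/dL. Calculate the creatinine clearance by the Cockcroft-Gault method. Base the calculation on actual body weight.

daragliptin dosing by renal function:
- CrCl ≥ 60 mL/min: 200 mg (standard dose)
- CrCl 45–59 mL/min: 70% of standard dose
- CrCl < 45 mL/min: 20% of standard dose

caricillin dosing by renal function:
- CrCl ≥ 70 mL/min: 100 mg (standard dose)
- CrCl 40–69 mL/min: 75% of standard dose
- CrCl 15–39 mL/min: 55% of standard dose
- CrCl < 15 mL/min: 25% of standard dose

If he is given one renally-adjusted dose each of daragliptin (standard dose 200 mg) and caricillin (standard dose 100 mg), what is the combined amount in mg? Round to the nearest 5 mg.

65 mg

CrCl = (140 − 89) × 51 / (72 × 3.54) = 2601.0 / 254.88 ≈ 10.2 mL/min
CrCl ≈ 10 mL/min.
daragliptin: < 45 mL/min → 20% of 200 mg = 40 mg.
caricillin: < 15 mL/min → 25% of 100 mg = 25 mg.
Total = 40 + 25 = 65 mg.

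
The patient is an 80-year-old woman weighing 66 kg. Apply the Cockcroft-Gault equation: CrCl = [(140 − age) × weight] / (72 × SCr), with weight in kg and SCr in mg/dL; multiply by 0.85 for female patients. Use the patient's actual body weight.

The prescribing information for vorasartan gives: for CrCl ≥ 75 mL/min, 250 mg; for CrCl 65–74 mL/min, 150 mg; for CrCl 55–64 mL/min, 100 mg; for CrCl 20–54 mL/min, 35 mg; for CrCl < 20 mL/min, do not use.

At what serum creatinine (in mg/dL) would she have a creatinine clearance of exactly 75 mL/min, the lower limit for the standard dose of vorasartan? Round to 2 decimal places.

Standard dose requires CrCl ≥ 75 mL/min.
Set (140 − 80) × 66 × 0.85 / (72 × SCr) = 75
SCr = (140 − 80) × 66 × 0.85 / (72 × 75) = 0.623 mg/dL

0.62 mg/dL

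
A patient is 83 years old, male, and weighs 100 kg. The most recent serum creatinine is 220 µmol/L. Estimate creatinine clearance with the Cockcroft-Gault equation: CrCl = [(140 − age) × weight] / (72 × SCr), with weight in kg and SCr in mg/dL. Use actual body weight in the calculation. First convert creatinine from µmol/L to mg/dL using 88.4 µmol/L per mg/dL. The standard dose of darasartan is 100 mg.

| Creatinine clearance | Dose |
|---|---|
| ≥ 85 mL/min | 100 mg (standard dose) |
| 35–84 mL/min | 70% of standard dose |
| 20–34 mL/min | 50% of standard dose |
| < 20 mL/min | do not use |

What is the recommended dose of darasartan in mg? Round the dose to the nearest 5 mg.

50 mg

SCr = 220 / 88.4 = 2.489 mg/dL
CrCl = (140 − 83) × 100 / (72 × 2.489) = 5700.0 / 179.21 ≈ 31.8 mL/min
CrCl ≈ 32 mL/min → bracket 20–34 mL/min.
50% of 100 mg = 50 mg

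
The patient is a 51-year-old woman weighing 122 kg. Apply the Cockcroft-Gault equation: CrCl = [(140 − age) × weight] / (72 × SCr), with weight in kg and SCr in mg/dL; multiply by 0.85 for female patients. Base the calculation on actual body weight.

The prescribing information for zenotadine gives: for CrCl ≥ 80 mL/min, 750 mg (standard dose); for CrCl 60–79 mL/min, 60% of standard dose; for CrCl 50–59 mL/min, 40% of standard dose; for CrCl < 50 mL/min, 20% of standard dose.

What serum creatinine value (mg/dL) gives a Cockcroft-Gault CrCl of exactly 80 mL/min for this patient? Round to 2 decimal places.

1.60 mg/dL

Standard dose requires CrCl ≥ 80 mL/min.
Set (140 − 51) × 122 × 0.85 / (72 × SCr) = 80
SCr = (140 − 51) × 122 × 0.85 / (72 × 80) = 1.602 mg/dL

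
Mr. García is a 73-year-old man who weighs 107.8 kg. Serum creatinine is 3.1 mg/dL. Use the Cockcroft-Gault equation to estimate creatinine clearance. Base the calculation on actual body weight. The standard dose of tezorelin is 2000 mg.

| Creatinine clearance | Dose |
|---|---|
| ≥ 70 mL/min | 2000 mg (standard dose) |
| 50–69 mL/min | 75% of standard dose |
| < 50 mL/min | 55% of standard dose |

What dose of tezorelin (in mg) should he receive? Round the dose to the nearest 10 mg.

CrCl = (140 − 73) × 107.8 / (72 × 3.1) = 7222.6 / 223.20 ≈ 32.4 mL/min
CrCl ≈ 32 mL/min → bracket < 50 mL/min.
55% of 2000 mg = 1100 mg

1100 mg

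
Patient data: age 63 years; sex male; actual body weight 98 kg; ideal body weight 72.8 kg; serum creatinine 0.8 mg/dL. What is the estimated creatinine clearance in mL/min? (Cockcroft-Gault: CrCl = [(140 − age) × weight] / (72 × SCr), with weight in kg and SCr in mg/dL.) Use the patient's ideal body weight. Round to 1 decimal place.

97.3 mL/min

CrCl = (140 − 63) × 72.8 / (72 × 0.8) = 5605.6 / 57.60 ≈ 97.3 mL/min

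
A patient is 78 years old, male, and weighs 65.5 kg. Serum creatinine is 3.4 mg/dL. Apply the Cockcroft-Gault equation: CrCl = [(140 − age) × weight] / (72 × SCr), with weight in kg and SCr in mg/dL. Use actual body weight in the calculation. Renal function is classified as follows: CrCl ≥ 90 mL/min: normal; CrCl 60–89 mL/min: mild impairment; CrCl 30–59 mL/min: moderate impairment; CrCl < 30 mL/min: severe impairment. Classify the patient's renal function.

CrCl = (140 − 78) × 65.5 / (72 × 3.4) = 4061.0 / 244.80 ≈ 16.6 mL/min
17 mL/min falls in the 'severe impairment' range.

severe impairment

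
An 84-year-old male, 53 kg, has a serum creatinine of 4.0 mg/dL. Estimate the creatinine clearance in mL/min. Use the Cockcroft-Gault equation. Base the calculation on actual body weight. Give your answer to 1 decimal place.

CrCl = (140 − 84) × 53 / (72 × 4) = 2968.0 / 288.00 ≈ 10.3 mL/min

10.3 mL/min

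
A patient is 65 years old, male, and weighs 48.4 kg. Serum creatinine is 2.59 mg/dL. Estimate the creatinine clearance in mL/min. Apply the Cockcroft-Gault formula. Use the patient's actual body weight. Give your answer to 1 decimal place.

CrCl = (140 − 65) × 48.4 / (72 × 2.59) = 3630.0 / 186.48 ≈ 19.5 mL/min

19.5 mL/min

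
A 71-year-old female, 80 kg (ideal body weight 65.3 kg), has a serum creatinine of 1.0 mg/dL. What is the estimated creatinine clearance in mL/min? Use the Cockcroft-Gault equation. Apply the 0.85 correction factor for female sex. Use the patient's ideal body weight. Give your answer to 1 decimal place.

CrCl = (140 − 71) × 65.3 / (72 × 1) × 0.85 = 4505.7 / 72.00 × 0.85 ≈ 53.2 mL/min

53.2 mL/min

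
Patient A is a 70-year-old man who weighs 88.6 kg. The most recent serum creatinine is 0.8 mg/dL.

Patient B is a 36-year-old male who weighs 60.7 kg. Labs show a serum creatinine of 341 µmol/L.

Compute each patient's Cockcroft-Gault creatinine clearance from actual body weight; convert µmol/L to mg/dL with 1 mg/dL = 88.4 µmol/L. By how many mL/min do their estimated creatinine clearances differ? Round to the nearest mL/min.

85 mL/min

Patient A: CrCl = (140 − 70) × 88.6 / (72 × 0.8) = 6202.0 / 57.60 ≈ 107.7 mL/min
Patient B: SCr = 341 / 88.4 = 3.857 mg/dL
Patient B: CrCl = (140 − 36) × 60.7 / (72 × 3.857) = 6312.8 / 277.70 ≈ 22.7 mL/min
|107.7 − 22.7| = 85.0 mL/min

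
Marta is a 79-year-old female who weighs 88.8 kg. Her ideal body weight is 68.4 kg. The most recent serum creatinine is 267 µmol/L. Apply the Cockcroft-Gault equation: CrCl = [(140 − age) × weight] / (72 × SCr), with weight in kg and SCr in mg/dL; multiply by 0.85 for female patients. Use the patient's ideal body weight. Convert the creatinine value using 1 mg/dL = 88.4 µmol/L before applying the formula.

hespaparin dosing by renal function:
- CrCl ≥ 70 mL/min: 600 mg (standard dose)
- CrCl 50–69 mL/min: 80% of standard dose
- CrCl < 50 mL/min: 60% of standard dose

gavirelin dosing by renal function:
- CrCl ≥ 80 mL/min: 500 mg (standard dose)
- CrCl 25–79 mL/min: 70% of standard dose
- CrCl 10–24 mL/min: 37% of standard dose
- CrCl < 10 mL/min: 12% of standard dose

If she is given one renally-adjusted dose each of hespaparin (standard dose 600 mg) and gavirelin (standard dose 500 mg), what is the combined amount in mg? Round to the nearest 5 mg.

545 mg

SCr = 267 / 88.4 = 3.02 mg/dL
CrCl = (140 − 79) × 68.4 / (72 × 3.02) × 0.85 = 4172.4 / 217.44 × 0.85 ≈ 16.3 mL/min
CrCl ≈ 16 mL/min.
hespaparin: < 50 mL/min → 60% of 600 mg = 360 mg.
gavirelin: 10–24 mL/min → 37% of 500 mg = 185 mg.
Total = 360 + 185 = 545 mg.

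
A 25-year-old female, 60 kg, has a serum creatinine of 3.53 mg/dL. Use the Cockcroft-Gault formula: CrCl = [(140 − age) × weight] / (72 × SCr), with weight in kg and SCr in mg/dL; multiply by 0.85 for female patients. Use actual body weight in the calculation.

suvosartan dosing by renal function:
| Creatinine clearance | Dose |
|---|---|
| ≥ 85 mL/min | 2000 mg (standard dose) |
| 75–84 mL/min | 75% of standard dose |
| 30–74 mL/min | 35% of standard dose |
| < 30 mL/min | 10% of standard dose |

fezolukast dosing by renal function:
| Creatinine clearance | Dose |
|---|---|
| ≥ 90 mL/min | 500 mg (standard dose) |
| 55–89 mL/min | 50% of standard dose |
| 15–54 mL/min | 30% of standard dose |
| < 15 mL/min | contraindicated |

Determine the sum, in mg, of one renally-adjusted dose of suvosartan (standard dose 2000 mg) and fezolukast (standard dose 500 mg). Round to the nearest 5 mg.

350 mg

CrCl = (140 − 25) × 60 / (72 × 3.53) × 0.85 = 6900.0 / 254.16 × 0.85 ≈ 23.1 mL/min
CrCl ≈ 23 mL/min.
suvosartan: < 30 mL/min → 10% of 2000 mg = 200 mg.
fezolukast: 15–54 mL/min → 30% of 500 mg = 150 mg.
Total = 200 + 150 = 350 mg.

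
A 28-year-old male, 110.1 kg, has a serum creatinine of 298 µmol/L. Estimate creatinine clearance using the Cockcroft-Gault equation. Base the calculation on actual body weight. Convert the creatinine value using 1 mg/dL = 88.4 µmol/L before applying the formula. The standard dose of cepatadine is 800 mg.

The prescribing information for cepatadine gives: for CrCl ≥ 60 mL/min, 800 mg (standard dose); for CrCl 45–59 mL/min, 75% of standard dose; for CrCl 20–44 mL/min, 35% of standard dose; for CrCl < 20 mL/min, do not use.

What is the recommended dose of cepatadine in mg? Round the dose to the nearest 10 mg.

SCr = 298 / 88.4 = 3.371 mg/dL
CrCl = (140 − 28) × 110.1 / (72 × 3.371) = 12331.2 / 242.71 ≈ 50.8 mL/min
CrCl ≈ 51 mL/min → bracket 45–59 mL/min.
75% of 800 mg = 600 mg

600 mg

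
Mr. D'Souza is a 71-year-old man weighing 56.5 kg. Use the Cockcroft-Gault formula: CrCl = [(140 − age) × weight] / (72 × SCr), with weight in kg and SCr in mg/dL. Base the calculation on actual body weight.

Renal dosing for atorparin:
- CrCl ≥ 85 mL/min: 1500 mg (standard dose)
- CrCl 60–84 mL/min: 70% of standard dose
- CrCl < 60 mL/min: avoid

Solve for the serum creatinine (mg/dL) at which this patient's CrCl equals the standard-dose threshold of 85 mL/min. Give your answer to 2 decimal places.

0.64 mg/dL

Standard dose requires CrCl ≥ 85 mL/min.
Set (140 − 71) × 56.5 / (72 × SCr) = 85
SCr = (140 − 71) × 56.5 / (72 × 85) = 0.637 mg/dL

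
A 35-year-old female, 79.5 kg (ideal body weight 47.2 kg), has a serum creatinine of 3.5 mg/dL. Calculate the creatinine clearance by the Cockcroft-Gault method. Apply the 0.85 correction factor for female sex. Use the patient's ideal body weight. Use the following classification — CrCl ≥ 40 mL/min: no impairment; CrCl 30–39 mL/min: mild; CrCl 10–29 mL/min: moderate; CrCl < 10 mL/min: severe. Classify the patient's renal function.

moderate

CrCl = (140 − 35) × 47.2 / (72 × 3.5) × 0.85 = 4956.0 / 252.00 × 0.85 ≈ 16.7 mL/min
17 mL/min falls in the 'moderate' range.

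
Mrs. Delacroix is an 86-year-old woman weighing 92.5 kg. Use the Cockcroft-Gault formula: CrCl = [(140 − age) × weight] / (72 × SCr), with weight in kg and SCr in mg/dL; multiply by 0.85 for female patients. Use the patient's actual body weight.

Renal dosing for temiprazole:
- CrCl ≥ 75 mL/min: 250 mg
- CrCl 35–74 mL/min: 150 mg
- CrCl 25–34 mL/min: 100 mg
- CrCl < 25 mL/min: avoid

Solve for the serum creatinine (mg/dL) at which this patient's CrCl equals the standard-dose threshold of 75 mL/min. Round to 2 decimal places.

0.79 mg/dL

Standard dose requires CrCl ≥ 75 mL/min.
Set (140 − 86) × 92.5 × 0.85 / (72 × SCr) = 75
SCr = (140 − 86) × 92.5 × 0.85 / (72 × 75) = 0.786 mg/dL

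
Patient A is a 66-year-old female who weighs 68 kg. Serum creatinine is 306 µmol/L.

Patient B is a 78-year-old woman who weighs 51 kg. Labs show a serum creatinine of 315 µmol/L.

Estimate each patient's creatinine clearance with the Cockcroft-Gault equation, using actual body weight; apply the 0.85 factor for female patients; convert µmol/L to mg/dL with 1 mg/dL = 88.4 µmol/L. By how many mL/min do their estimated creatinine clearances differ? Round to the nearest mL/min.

Patient A: SCr = 306 / 88.4 = 3.462 mg/dL
Patient A: CrCl = (140 − 66) × 68 / (72 × 3.462) × 0.85 = 5032.0 / 249.26 × 0.85 ≈ 17.2 mL/min
Patient B: SCr = 315 / 88.4 = 3.563 mg/dL
Patient B: CrCl = (140 − 78) × 51 / (72 × 3.563) × 0.85 = 3162.0 / 256.54 × 0.85 ≈ 10.5 mL/min
|17.2 − 10.5| = 6.7 mL/min

7 mL/min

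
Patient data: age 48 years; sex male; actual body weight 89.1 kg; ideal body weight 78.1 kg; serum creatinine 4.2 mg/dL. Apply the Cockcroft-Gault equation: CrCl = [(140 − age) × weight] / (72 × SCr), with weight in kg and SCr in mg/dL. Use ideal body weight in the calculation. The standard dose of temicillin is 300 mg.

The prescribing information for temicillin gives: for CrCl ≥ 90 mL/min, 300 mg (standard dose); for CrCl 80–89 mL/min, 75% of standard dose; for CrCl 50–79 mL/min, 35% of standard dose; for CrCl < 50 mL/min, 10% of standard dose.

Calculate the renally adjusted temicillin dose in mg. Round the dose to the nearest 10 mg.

CrCl = (140 − 48) × 78.1 / (72 × 4.2) = 7185.2 / 302.40 ≈ 23.8 mL/min
CrCl ≈ 24 mL/min → bracket < 50 mL/min.
10% of 300 mg = 30 mg

30 mg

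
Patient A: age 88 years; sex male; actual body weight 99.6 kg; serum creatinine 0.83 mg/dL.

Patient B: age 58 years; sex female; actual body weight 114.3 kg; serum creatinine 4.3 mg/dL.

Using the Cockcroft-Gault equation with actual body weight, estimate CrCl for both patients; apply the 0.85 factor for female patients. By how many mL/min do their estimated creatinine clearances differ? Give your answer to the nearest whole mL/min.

Patient A: CrCl = (140 − 88) × 99.6 / (72 × 0.83) = 5179.2 / 59.76 ≈ 86.7 mL/min
Patient B: CrCl = (140 − 58) × 114.3 / (72 × 4.3) × 0.85 = 9372.6 / 309.60 × 0.85 ≈ 25.7 mL/min
|86.7 − 25.7| = 61.0 mL/min

61 mL/min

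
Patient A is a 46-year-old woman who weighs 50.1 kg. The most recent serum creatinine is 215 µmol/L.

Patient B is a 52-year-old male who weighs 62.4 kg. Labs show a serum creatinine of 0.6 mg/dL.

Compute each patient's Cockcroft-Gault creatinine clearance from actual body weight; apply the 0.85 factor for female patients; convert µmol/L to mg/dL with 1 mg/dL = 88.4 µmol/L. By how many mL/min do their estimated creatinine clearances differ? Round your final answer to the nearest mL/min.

104 mL/min

Patient A: SCr = 215 / 88.4 = 2.432 mg/dL
Patient A: CrCl = (140 − 46) × 50.1 / (72 × 2.432) × 0.85 = 4709.4 / 175.10 × 0.85 ≈ 22.9 mL/min
Patient B: CrCl = (140 − 52) × 62.4 / (72 × 0.6) = 5491.2 / 43.20 ≈ 127.1 mL/min
|22.9 − 127.1| = 104.2 mL/min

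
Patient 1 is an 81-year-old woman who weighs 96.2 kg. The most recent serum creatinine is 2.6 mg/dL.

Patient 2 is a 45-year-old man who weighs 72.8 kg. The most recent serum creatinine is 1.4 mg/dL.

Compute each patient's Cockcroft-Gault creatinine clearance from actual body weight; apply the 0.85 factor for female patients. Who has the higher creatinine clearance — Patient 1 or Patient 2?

Patient 1: CrCl = (140 − 81) × 96.2 / (72 × 2.6) × 0.85 = 5675.8 / 187.20 × 0.85 ≈ 25.8 mL/min
Patient 2: CrCl = (140 − 45) × 72.8 / (72 × 1.4) = 6916.0 / 100.80 ≈ 68.6 mL/min
25.8 vs 68.6 mL/min → Patient 2 is higher.

Patient 2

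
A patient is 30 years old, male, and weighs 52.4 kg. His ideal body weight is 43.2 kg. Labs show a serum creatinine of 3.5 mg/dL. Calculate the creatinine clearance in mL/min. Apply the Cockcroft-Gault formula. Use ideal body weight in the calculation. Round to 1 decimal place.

CrCl = (140 − 30) × 43.2 / (72 × 3.5) = 4752.0 / 252.00 ≈ 18.9 mL/min

18.9 mL/min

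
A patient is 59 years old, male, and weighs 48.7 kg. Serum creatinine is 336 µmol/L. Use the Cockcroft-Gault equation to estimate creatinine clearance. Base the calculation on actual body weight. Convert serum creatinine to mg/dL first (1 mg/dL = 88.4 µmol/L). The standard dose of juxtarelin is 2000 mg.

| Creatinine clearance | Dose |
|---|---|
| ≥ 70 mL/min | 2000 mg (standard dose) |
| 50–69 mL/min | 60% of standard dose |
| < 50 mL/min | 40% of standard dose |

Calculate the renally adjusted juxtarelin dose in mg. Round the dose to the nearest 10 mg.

SCr = 336 / 88.4 = 3.801 mg/dL
CrCl = (140 − 59) × 48.7 / (72 × 3.801) = 3944.7 / 273.67 ≈ 14.4 mL/min
CrCl ≈ 14 mL/min → bracket < 50 mL/min.
40% of 2000 mg = 800 mg

800 mg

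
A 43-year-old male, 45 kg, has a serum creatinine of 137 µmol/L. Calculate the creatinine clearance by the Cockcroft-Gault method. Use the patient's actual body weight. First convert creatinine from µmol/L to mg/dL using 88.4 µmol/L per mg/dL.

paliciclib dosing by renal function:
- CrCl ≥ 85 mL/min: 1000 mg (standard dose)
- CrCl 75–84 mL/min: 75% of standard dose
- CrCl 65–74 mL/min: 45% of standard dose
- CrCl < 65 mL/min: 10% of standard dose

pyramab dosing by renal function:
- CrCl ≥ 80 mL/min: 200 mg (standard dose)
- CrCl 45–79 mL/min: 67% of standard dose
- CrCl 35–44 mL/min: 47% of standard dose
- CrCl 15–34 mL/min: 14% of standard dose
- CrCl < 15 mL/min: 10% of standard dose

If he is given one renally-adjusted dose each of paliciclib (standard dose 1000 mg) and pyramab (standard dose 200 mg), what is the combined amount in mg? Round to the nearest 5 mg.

SCr = 137 / 88.4 = 1.55 mg/dL
CrCl = (140 − 43) × 45 / (72 × 1.55) = 4365.0 / 111.60 ≈ 39.1 mL/min
CrCl ≈ 39 mL/min.
paliciclib: < 65 mL/min → 10% of 1000 mg = 100 mg.
pyramab: 35–44 mL/min → 47% of 200 mg = 94 mg.
Total = 100 + 94 = 194 mg.

195 mg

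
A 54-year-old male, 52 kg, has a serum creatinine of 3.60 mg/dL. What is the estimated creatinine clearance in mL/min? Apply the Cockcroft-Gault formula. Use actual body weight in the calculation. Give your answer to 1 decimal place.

17.3 mL/min

CrCl = (140 − 54) × 52 / (72 × 3.6) = 4472.0 / 259.20 ≈ 17.3 mL/min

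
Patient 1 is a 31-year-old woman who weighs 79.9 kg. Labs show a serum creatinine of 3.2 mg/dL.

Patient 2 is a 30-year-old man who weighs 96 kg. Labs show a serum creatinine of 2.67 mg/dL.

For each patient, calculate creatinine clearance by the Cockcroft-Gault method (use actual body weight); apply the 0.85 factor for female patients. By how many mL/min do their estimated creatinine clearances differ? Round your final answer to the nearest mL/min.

23 mL/min

Patient 1: CrCl = (140 − 31) × 79.9 / (72 × 3.2) × 0.85 = 8709.1 / 230.40 × 0.85 ≈ 32.1 mL/min
Patient 2: CrCl = (140 − 30) × 96 / (72 × 2.67) = 10560.0 / 192.24 ≈ 54.9 mL/min
|32.1 − 54.9| = 22.8 mL/min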